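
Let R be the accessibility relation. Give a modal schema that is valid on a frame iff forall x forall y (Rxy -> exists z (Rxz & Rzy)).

This is density; the standard corresponding axiom is C4: □□ψ → □ψ.
Suppose □□ψ→□ψ is valid. Take Rxy and set V(ψ)={w : xR²w}. Then □□ψ at x, so □ψ at x, so ψ at y, i.e. ∃z(Rxz∧Rzy).

□□ψ → □ψ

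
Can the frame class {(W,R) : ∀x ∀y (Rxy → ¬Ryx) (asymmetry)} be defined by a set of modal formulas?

Modal frame validity is preserved under surjective bounded morphisms.
The 4-cycle (worlds s,t,u,v with s→t→u→v→s) is asymmetric. Mapping every world to a single reflexive point • is a surjective bounded morphism, and the reflexive point is not asymmetric (R•• but asymmetry requires ¬R••).
So no modal formula (or set of formulas) defines exactly the asymmetric frames.

No — not modally definable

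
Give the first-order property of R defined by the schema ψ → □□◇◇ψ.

This is a Sahlqvist (Geach-type) schema ◇^0□^0ψ → □^2◇^2ψ.
Minimal-valuation argument: fix x; take any y with xR^0y and any z with xR^2z. Set V(ψ) to the set of worlds R-reachable from y in exactly 0 steps. Then □^0ψ holds at y, so the antecedent holds at x; validity forces ◇^2ψ at z, giving a w with zR^2w and yR^0w.
First-order correspondent: ∀x ∀z (xR²z → ∃w (x = w ∧ zR²w)).

∀x ∀z (xR²z → ∃w (x = w ∧ zR²w))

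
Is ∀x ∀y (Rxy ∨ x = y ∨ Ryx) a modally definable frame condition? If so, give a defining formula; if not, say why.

Not modally definable

If a class were modally definable it would be closed under disjoint unions (Goldblatt–Thomason).
Take 3 disjoint single-world reflexive frames: each is trivially connected, but their disjoint union has 3 worlds with no edge between distinct components, so it is not connected.
So no modal formula (or set of formulas) defines exactly the connected frames.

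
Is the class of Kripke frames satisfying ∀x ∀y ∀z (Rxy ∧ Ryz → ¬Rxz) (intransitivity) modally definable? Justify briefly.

If a class were modally definable it would be closed under surjective bounded morphisms (Goldblatt–Thomason).
The 3-cycle (worlds 0,1,2 with 0→1→2→0) is intransitive. Mapping every world to a single reflexive point • is a surjective bounded morphism; the reflexive point is not intransitive (R••∧R•• but R••).
So no modal formula (or set of formulas) defines exactly the intransitive frames.

Not definable by any modal formula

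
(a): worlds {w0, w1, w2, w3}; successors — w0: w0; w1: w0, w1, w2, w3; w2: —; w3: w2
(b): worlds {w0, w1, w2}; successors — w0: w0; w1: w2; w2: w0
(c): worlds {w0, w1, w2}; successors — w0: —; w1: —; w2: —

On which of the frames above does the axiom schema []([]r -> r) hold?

(c)

The schema corresponds to shift-reflexivity: forall x forall y (Rxy -> Ryy).
(a): fails — Rw1w2 but not Rw2w2.
(b): fails — Rw1w2 but not Rw2w2.
(c): condition met.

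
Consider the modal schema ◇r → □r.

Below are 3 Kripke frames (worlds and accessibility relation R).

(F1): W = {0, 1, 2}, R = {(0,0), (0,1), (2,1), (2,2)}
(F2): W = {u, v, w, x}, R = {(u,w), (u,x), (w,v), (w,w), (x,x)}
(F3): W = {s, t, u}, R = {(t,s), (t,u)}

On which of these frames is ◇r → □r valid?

This is the axiom for partial functionality; its first-order frame correspondent is ∀x ∀y ∀z (Rxy ∧ Rxz → y = z).
(F1): fails — 0 sees both 0 and 1.
(F2): fails — u sees both w and x.
(F3): fails — t sees both s and u.
Valid on no frame.

none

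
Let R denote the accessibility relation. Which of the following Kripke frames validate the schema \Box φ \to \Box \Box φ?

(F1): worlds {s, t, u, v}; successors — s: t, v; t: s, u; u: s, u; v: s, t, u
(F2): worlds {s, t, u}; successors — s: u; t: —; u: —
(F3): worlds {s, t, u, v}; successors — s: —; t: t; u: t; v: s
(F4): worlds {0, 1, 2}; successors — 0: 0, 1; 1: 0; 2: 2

Frame correspondent (Sahlqvist): \forall x \forall y \forall z (Rxy \wedge Ryz \to Rxz) — i.e. transitivity.
(F1): fails — Rus and Rsv but not Ruv.
(F2): ✓.
(F3): ✓.
(F4): fails — R10 and R01 but not R11.
Valid on: (F2), (F3).

(F2), (F3)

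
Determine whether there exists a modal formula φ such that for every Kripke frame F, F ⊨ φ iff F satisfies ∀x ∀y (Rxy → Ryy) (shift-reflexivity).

Yes — defined by □(□p → p)

The condition is shift-reflexivity. A defining modal formula is □(□p → p).
Suppose □(□p→p) is valid. Take Rxy and set V(p)={w : Ryw}. Then at y, □p holds; since □(□p→p) at x, □p→p at y, so p at y, i.e. Ryy.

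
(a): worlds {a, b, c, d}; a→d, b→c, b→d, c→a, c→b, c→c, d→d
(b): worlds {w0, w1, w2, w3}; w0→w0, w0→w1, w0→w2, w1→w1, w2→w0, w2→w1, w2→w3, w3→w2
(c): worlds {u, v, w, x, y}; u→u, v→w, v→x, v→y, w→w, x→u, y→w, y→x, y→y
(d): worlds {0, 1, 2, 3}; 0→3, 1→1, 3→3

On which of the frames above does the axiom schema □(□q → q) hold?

Frame correspondent (Sahlqvist): ∀x ∀y (Rxy → Ryy) — i.e. shift-reflexivity.
(a): fails — Rcb but not Rbb.
(b): fails — Rw3w2 but not Rw2w2.
(c): fails — Ryx but not Rxx.
(d): condition met.
Valid on: (d).

(d)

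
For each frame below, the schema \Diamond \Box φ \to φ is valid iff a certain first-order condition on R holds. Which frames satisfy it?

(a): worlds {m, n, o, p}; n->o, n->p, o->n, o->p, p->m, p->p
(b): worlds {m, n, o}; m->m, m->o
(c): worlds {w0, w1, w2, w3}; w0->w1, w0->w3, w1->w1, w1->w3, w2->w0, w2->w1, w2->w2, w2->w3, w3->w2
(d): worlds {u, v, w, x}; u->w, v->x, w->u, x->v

(d)

Frame correspondent (Sahlqvist): \forall x \forall y (Rxy \to Ryx) — i.e. symmetry.
(a): fails — Rop but not Rpo.
(b): fails — Rmo but not Rom.
(c): fails — Rw1w3 but not Rw3w1.
(d): satisfies the condition.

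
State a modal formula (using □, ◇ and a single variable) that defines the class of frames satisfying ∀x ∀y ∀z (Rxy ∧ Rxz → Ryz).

This is the Euclidean property; the standard corresponding axiom is 5: ◇q → □◇q.
Suppose ◇q→□◇q is valid. Take Rxy, Rxz and set V(q)={y}. Then ◇q at x, so □◇q at x, so ◇q at z, so some w with Rzw has q; w=y, i.e. Rzy. By symmetry of the argument, Ryz.

◇q → □◇q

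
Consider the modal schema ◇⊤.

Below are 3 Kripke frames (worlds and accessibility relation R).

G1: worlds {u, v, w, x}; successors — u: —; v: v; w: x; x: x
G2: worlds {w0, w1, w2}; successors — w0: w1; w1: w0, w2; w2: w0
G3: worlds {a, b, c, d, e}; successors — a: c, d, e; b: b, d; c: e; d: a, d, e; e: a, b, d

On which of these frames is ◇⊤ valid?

G2, G3

Frame correspondent (Sahlqvist): ∀x ∃y Rxy — i.e. seriality.
G1: fails — world u has no successor.
G2: satisfies the condition.
G3: satisfies the condition.
Valid on: G2, G3.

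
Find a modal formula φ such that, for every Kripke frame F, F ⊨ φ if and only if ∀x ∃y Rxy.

□ψ → ◇ψ

This is seriality; the standard corresponding axiom is D: □ψ → ◇ψ.
Suppose □ψ→◇ψ is valid. At any x set V(ψ)=W. Then □ψ at x, so ◇ψ at x, so x has a successor.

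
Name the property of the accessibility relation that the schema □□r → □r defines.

density

Suppose □□r→□r is valid. Take Rxy and set V(r)={w : xR²w}. Then □□r at x, so □r at x, so r at y, i.e. ∃z(Rxz∧Rzy).
Conversely, any frame satisfying ∀x ∀y (Rxy → ∃z (Rxz ∧ Rzy)) validates the schema.
So the correspondent is density.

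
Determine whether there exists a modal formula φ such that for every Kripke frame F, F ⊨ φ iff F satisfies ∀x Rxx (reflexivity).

Yes — defined by □q → q

The condition is reflexivity. A defining modal formula is □q → q.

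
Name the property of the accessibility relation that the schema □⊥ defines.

Emptiness of R

□⊥ is valid iff no world has any successor (otherwise □⊥ fails at any world with one).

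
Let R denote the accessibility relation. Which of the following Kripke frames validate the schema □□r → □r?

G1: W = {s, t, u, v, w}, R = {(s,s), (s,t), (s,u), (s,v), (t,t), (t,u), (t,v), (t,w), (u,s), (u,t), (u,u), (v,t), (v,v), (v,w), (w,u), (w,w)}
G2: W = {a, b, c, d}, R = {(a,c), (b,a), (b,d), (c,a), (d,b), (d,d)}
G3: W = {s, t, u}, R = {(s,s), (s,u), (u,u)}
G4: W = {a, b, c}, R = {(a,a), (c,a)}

This is the axiom for density; its first-order frame correspondent is ∀x ∀y (Rxy → ∃z (Rxz ∧ Rzy)).
G1: holds.
G2: fails — Rba but no z with Rbz and Rza.
G3: holds.
G4: holds.

G1, G3, G4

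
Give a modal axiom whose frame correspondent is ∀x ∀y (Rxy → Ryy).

□(□p → p)

The condition is shift-reflexivity. The T□ schema □(□p → p) defines it.
Suppose □(□p→p) is valid. Take Rxy and set V(p)={w : Ryw}. Then at y, □p holds; since □(□p→p) at x, □p→p at y, so p at y, i.e. Ryy.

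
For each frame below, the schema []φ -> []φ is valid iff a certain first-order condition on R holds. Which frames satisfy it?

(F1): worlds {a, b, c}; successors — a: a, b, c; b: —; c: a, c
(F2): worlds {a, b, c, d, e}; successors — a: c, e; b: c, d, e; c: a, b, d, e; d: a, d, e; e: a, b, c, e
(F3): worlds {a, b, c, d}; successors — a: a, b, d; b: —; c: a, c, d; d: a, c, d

(F1), (F2), (F3)

Frame correspondent (Sahlqvist): forall x forall z (xRz -> exists w (xRw & z = w)) — i.e. a generalized confluence (Geach) condition.
(F1): holds.
(F2): holds.
(F3): holds.
Valid on: (F1), (F2), (F3).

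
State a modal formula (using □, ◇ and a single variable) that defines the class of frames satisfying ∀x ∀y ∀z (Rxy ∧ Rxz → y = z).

The condition is partial functionality. The CD schema ◇p → □p defines it.
Suppose ◇p→□p is valid. Take Rxy, Rxz and set V(p)={y}. Then ◇p at x, so □p at x, so p at z, i.e. z=y.

◇p → □p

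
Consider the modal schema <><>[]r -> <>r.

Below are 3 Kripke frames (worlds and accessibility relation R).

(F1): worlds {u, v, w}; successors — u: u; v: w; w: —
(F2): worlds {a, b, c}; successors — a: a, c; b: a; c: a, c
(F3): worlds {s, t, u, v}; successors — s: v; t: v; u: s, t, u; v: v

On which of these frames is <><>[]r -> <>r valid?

(F1), (F2)

This is the axiom for a generalized confluence (Geach) condition; its first-order frame correspondent is forall x forall y (x R^2 y -> exists w (yRw & xRw)).
(F1): condition met.
(F2): condition met.
(F3): fails — uR²s but no w with sRw and uRw.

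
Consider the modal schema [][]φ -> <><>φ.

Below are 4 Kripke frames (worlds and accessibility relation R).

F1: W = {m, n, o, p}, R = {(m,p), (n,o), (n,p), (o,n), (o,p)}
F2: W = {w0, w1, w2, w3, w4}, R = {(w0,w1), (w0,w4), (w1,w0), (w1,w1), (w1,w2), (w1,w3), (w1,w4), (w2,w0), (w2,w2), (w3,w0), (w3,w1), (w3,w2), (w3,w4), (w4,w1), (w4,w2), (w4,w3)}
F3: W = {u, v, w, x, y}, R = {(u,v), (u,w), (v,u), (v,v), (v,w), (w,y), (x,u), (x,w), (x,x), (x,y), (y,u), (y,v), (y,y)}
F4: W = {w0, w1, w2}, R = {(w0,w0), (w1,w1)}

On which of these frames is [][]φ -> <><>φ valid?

F2, F3

The schema corresponds to a generalized confluence (Geach) condition: forall x exists w (x R^2 w & x R^2 w).
F1: fails — at m but no w with mR²w and mR²w.
F2: holds.
F3: holds.
F4: fails — at w2 but no w with w2R²w and w2R²w.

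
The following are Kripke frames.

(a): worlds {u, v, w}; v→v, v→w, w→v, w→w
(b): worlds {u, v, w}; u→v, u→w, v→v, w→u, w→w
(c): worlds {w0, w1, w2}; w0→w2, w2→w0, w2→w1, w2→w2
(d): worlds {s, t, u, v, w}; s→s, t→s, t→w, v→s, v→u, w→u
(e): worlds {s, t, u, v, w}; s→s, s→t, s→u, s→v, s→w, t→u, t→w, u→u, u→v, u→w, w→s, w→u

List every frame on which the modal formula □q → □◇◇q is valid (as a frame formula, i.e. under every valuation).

The schema corresponds to a generalized confluence (Geach) condition: ∀x ∀z (xRz → ∃w (xRw ∧ zR²w)).
(a): holds.
(b): holds.
(c): fails — w2Rw1 but no w with w2Rw and w1R²w.
(d): fails — tRw but no w* with tRw* and wR²w*.
(e): fails — sRv but no w* with sRw* and vR²w*.
Valid on: (a), (b).

(a), (b)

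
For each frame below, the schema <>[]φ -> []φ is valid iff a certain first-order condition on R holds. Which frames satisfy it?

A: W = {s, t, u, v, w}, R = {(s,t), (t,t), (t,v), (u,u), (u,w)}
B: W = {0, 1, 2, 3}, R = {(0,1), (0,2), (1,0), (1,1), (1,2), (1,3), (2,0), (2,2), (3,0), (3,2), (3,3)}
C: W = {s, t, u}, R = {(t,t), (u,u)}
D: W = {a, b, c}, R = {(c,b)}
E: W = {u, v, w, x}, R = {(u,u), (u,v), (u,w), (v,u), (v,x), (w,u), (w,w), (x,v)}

The schema corresponds to the Euclidean property: forall x forall y forall z (Rxy & Rxz -> Ryz).
A: fails — Rtv and Rtv but not Rvv.
B: fails — R02 and R01 but not R21.
C: satisfies the condition.
D: fails — Rcb and Rcb but not Rbb.
E: fails — Ruv and Ruv but not Rvv.
Valid on: C.

C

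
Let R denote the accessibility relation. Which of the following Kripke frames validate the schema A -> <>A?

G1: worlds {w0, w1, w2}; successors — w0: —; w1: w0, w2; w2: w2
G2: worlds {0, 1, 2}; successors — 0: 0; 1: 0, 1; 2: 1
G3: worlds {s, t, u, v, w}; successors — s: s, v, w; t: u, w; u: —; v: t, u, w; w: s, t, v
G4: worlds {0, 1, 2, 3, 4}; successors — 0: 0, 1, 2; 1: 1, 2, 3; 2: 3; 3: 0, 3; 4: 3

The schema corresponds to a generalized confluence (Geach) condition: forall x exists w (x = w & xRw).
G1: fails — at w0 but no w with w0=w and w0Rw.
G2: fails — at 2 but no w with 2=w and 2Rw.
G3: fails — at t but no w* with t=w* and tRw*.
G4: fails — at 2 but no w with 2=w and 2Rw.

none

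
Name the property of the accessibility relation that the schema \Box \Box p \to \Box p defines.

Density

Suppose □□p→□p is valid. Take Rxy and set V(p)={w : xR²w}. Then □□p at x, so □p at x, so p at y, i.e. ∃z(Rxz∧Rzy).
The converse is a direct semantic check.
So the correspondent is density.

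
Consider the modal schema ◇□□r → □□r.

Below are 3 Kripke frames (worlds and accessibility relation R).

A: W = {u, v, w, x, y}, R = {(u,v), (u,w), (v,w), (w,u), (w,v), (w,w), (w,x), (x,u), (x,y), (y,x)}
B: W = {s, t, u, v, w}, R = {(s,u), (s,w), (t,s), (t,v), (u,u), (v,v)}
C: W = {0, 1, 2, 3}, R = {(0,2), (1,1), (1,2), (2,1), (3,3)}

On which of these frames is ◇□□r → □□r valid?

The schema corresponds to a generalized confluence (Geach) condition: ∀x ∀y ∀z ((xRy ∧ xR²z) → ∃w (yR²w ∧ z = w)).
A: fails — wRu, wR²y but no t with uR²t and y=t.
B: fails — sRw, sR²u but no w* with wR²w* and u=w*.
C: satisfies the condition.

C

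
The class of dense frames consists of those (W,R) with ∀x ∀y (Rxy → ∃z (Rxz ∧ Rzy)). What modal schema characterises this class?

□□p → □p

This is density; the standard corresponding axiom is C4: □□p → □p.
Suppose □□p→□p is valid. Take Rxy and set V(p)={w : xR²w}. Then □□p at x, so □p at x, so p at y, i.e. ∃z(Rxz∧Rzy).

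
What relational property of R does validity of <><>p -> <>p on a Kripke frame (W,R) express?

transitivity: forall x forall y forall z (Rxy & Ryz -> Rxz)

Replacing p by ¬p and contraposing gives the equivalent schema □p → □□p.
Suppose □p→□□p is valid. Take Rxy, Ryz and set V(p)={w : Rxw}. Then □p at x, so □□p at x, so □p at y, so p at z, i.e. Rxz.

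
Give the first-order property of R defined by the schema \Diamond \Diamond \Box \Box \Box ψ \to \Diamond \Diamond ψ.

This is a Sahlqvist (Geach-type) schema ◇^2□^3ψ → □^0◇^2ψ.
First-order correspondent: \forall x \forall y (x R^2 y \to \exists w (y R^3 w \wedge x R^2 w)).

\forall x \forall y (x R^2 y \to \exists w (y R^3 w \wedge x R^2 w))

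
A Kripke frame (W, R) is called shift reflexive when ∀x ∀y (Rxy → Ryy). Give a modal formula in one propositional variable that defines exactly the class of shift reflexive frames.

The condition is shift-reflexivity. The T□ schema □(□p → p) defines it.

□(□p → p)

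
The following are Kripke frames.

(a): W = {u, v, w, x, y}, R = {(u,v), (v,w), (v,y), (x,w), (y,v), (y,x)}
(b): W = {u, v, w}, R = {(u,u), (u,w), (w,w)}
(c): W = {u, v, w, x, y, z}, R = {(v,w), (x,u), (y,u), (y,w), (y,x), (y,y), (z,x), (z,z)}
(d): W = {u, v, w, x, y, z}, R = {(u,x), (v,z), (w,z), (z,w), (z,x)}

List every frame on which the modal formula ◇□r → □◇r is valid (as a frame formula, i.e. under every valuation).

(b)

This is the axiom for convergence; its first-order frame correspondent is ∀x ∀y ∀z (Rxy ∧ Rxz → ∃w (Ryw ∧ Rzw)).
(a): fails — Rvw and Rvw but w and w have no common successor.
(b): satisfies the condition.
(c): fails — Rvw and Rvw but w and w have no common successor.
(d): fails — Rux and Rux but x and x have no common successor.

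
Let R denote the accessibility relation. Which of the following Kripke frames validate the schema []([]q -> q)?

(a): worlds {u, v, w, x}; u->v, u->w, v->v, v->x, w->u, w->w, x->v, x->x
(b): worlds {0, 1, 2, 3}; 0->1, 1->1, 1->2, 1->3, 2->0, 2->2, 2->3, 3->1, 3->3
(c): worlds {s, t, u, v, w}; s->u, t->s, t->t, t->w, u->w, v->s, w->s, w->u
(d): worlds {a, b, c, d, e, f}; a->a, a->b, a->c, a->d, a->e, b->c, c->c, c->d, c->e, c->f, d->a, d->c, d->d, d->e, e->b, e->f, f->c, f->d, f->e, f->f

none

The schema corresponds to shift-reflexivity: forall x forall y (Rxy -> Ryy).
(a): fails — Rwu but not Ruu.
(b): fails — R20 but not R00.
(c): fails — Ruw but not Rww.
(d): fails — Rab but not Rbb.
Valid on no frame.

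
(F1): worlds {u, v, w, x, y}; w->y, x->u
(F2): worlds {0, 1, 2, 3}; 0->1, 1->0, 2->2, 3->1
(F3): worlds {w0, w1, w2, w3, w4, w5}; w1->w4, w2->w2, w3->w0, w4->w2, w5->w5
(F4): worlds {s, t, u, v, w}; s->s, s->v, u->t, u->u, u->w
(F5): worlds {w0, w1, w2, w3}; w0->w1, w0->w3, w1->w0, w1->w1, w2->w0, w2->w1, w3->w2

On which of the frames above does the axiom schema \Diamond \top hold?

Frame correspondent (Sahlqvist): \forall x \exists y Rxy — i.e. seriality.
(F1): fails — world u has no successor.
(F2): holds.
(F3): fails — world w0 has no successor.
(F4): fails — world t has no successor.
(F5): holds.
Valid on: (F2), (F5).

(F2), (F5)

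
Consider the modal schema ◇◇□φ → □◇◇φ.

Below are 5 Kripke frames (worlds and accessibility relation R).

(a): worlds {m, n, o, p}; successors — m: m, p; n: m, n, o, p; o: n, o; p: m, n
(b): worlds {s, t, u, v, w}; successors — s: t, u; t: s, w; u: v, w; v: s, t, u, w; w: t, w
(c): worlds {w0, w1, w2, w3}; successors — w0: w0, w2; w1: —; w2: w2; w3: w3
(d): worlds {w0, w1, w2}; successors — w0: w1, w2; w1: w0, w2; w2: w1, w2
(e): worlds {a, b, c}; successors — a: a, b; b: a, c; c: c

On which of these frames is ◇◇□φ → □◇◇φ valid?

Frame correspondent (Sahlqvist): ∀x ∀y ∀z ((xR²y ∧ xRz) → ∃w (yRw ∧ zR²w)) — i.e. a generalized confluence (Geach) condition.
(a): ✓.
(b): fails — vR²s, vRs but no w* with sRw* and sR²w*.
(c): ✓.
(d): ✓.
(e): fails — bR²a, bRc but no w with aRw and cR²w.

(a), (c), (d)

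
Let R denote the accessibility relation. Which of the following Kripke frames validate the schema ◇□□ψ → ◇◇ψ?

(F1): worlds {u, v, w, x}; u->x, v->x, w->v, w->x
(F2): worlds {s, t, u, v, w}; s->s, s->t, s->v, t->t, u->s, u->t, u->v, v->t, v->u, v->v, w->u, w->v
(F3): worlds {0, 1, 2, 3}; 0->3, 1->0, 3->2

(F2)

Frame correspondent (Sahlqvist): ∀x ∀y (xRy → ∃w (yR²w ∧ xR²w)) — i.e. a generalized confluence (Geach) condition.
(F1): fails — uRx but no t with xR²t and uR²t.
(F2): holds.
(F3): fails — 0R3 but no w with 3R²w and 0R²w.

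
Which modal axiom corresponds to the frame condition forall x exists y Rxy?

□q → ◇q

A defining formula is □q → ◇q (the D axiom).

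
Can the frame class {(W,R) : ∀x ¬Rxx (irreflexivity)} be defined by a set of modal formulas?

Modal frame validity is preserved under surjective bounded morphisms.
The 5-cycle (worlds s,t,u,v,w with s→t→u→v→w→s) is irreflexive, and the map sending every world to a single reflexive point • is a surjective bounded morphism (forth: every edge maps to (•,•); back: every world has a successor). So any modal formula valid on the 5-cycle is also valid on the reflexive point, which is not irreflexive.
So no modal formula (or set of formulas) defines exactly the irreflexive frames.

Not modally definable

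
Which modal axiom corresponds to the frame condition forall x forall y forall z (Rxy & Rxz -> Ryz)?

The condition is the Euclidean property. The 5 schema ◇ψ → □◇ψ defines it.
Suppose ◇ψ→□◇ψ is valid. Take Rxy, Rxz and set V(ψ)={y}. Then ◇ψ at x, so □◇ψ at x, so ◇ψ at z, so some w with Rzw has ψ; w=y, i.e. Rzy. By symmetry of the argument, Ryz.

◇ψ → □◇ψ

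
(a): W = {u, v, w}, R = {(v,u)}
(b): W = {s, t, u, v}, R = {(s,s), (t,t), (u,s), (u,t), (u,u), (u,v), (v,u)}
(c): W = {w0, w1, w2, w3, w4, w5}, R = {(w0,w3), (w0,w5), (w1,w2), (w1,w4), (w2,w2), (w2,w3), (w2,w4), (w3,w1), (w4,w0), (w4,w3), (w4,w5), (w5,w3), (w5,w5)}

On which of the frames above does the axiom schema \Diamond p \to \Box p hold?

This is the axiom for partial functionality; its first-order frame correspondent is \forall x \forall y \forall z (Rxy \wedge Rxz \to y = z).
(a): satisfies the condition.
(b): fails — u sees both s and t.
(c): fails — w0 sees both w3 and w5.

(a)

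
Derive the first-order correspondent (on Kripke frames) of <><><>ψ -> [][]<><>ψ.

This is a Sahlqvist (Geach-type) schema ◇^3□^0ψ → □^2◇^2ψ.
Minimal-valuation argument: fix x; take any y with xR^3y and any z with xR^2z. Set V(ψ) to the set of worlds R-reachable from y in exactly 0 steps. Then □^0ψ holds at y, so the antecedent holds at x; validity forces ◇^2ψ at z, giving a w with zR^2w and yR^0w.
First-order correspondent: forall x forall y forall z ((x R^3 y & x R^2 z) -> exists w (y = w & z R^2 w)).

forall x forall y forall z ((x R^3 y & x R^2 z) -> exists w (y = w & z R^2 w))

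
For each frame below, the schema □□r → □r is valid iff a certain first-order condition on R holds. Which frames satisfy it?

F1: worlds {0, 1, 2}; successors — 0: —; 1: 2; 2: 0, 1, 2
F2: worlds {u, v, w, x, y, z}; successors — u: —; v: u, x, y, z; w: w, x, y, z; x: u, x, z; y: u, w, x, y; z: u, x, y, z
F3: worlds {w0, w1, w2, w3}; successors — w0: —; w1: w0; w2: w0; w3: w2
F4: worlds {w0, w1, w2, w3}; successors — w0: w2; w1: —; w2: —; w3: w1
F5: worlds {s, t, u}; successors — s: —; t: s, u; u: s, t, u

F1, F2, F5

This is the axiom for density; its first-order frame correspondent is ∀x ∀y (Rxy → ∃z (Rxz ∧ Rzy)).
F1: satisfies the condition.
F2: satisfies the condition.
F3: fails — Rw1w0 but no z with Rw1z and Rzw0.
F4: fails — Rw0w2 but no z with Rw0z and Rzw2.
F5: satisfies the condition.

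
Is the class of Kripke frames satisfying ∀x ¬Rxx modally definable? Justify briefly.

Not definable by any modal formula

If a class were modally definable it would be closed under surjective bounded morphisms (Goldblatt–Thomason).
The 2-cycle (worlds w0,w1 with w0→w1→w0) is irreflexive, and the map sending every world to a single reflexive point • is a surjective bounded morphism (forth: every edge maps to (•,•); back: every world has a successor). So any modal formula valid on the 2-cycle is also valid on the reflexive point, which is not irreflexive.
Hence irreflexivity is not modally definable.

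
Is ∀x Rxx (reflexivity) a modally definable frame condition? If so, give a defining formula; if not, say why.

Definable; □r → r defines it

The condition is reflexivity. A defining modal formula is □r → r.
Suppose □r→r is valid. At any x set V(r)={w : Rxw}. Then □r holds at x, so r holds at x, i.e. Rxx.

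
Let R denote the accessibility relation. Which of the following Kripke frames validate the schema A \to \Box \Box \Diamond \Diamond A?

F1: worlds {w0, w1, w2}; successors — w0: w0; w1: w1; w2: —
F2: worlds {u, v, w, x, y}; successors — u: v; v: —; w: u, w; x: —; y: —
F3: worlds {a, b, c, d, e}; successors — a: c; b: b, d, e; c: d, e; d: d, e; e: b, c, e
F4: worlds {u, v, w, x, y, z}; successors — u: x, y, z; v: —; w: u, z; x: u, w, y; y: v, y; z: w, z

F1

The schema corresponds to a generalized confluence (Geach) condition: \forall x \forall z (x R^2 z \to \exists w (x = w \wedge z R^2 w)).
F1: ✓.
F2: fails — wR²u but no t with w=t and uR²t.
F3: fails — aR²d but no w with a=w and dR²w.
F4: fails — uR²v but no t with u=t and vR²t.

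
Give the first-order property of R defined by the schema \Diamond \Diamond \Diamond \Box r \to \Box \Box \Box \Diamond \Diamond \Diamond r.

\forall x \forall y \forall z ((x R^3 y \wedge x R^3 z) \to \exists w (yRw \wedge z R^3 w))

This is a Sahlqvist (Geach-type) schema ◇^3□^1r → □^3◇^3r.
Minimal-valuation argument: fix x; take any y with xR^3y and any z with xR^3z. Set V(r) to the set of worlds R-reachable from y in exactly 1 step. Then □^1r holds at y, so the antecedent holds at x; validity forces ◇^3r at z, giving a w with zR^3w and yR^1w.
First-order correspondent: \forall x \forall y \forall z ((x R^3 y \wedge x R^3 z) \to \exists w (yRw \wedge z R^3 w)).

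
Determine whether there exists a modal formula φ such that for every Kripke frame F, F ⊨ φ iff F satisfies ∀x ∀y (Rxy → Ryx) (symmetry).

Yes: it is symmetry, defined by the B schema r → □◇r.
Suppose r→□◇r is valid. Take Rxy and set V(r)={x}. Then r at x, so □◇r at x, so ◇r at y, so some z with Ryz has r; z=x, i.e. Ryx.

Yes — defined by r → □◇r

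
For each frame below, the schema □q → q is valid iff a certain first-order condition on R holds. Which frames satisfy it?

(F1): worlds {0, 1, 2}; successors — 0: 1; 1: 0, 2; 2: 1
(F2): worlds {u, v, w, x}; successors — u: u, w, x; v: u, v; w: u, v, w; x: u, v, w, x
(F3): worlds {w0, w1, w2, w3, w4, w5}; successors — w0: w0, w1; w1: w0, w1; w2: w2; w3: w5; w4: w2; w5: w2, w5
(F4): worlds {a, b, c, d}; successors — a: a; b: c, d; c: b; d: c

The schema corresponds to reflexivity: ∀x Rxx.
(F1): fails — world 0 does not see itself.
(F2): satisfies the condition.
(F3): fails — world w3 does not see itself.
(F4): fails — world b does not see itself.

(F2)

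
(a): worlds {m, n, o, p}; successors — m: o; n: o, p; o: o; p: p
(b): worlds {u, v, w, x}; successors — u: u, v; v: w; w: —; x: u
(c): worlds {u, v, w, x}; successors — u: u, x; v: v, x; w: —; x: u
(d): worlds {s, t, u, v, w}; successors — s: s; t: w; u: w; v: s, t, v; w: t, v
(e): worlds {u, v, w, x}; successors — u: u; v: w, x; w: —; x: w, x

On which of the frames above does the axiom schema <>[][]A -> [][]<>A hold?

The schema corresponds to a generalized confluence (Geach) condition: forall x forall y forall z ((xRy & x R^2 z) -> exists w (y R^2 w & zRw)).
(a): fails — nRo, nR²p but no w with oR²w and pRw.
(b): fails — uRu, uR²w but no t with uR²t and wRt.
(c): satisfies the condition.
(d): fails — vRs, vR²t but no w* with sR²w* and tRw*.
(e): fails — vRw, vR²w but no t with wR²t and wRt.
Valid on: (c).

(c)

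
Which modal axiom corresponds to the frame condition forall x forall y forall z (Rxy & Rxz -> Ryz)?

This is the Euclidean property; the standard corresponding axiom is 5: ◇r → □◇r.
Suppose ◇r→□◇r is valid. Take Rxy, Rxz and set V(r)={y}. Then ◇r at x, so □◇r at x, so ◇r at z, so some w with Rzw has r; w=y, i.e. Rzy. By symmetry of the argument, Ryz.

◇r → □◇r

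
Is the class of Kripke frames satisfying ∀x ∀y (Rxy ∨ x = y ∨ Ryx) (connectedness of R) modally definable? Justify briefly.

Not definable by any modal formula

Modal frame validity is preserved under disjoint unions.
Take 4 disjoint single-world reflexive frames: each is trivially connected, but their disjoint union has 4 worlds with no edge between distinct components, so it is not connected.
So no modal formula (or set of formulas) defines exactly the connected frames.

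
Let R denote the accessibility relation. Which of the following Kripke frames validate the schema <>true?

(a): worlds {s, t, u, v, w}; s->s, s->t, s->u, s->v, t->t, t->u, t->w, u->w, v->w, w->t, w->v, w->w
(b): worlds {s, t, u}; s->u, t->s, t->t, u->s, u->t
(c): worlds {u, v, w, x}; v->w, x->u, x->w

The schema corresponds to seriality: forall x exists y Rxy.
(a): holds.
(b): holds.
(c): fails — world u has no successor.
Valid on: (a), (b).

(a), (b)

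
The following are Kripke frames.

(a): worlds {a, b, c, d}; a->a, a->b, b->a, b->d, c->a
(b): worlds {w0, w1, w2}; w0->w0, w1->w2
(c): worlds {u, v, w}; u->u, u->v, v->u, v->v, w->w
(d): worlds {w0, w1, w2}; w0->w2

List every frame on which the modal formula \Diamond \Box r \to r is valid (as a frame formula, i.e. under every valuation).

(c)

Frame correspondent (Sahlqvist): \forall x \forall y (Rxy \to Ryx) — i.e. symmetry.
(a): fails — Rca but not Rac.
(b): fails — Rw1w2 but not Rw2w1.
(c): holds.
(d): fails — Rw0w2 but not Rw2w0.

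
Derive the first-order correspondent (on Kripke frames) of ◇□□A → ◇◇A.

This is a Sahlqvist (Geach-type) schema ◇^1□^2A → □^0◇^2A.
Minimal-valuation argument: fix x; take any y with xR^1y and any z with xR^0z. Set V(A) to the set of worlds R-reachable from y in exactly 2 steps. Then □^2A holds at y, so the antecedent holds at x; validity forces ◇^2A at z, giving a w with zR^2w and yR^2w.
First-order correspondent: ∀x ∀y (xRy → ∃w (yR²w ∧ xR²w)).

∀x ∀y (xRy → ∃w (yR²w ∧ xR²w))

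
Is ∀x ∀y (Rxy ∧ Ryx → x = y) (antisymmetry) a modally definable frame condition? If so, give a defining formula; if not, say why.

No — not modally definable

Modal frame validity is preserved under surjective bounded morphisms.
The 4-cycle (worlds a,b,c,d with a→b→c→d→a) is antisymmetric. Sending even-indexed worlds to s and odd-indexed worlds to t is a surjective bounded morphism onto the two-world frame with s↔t, which is not antisymmetric.
So no modal formula (or set of formulas) defines exactly the antisymmetric frames.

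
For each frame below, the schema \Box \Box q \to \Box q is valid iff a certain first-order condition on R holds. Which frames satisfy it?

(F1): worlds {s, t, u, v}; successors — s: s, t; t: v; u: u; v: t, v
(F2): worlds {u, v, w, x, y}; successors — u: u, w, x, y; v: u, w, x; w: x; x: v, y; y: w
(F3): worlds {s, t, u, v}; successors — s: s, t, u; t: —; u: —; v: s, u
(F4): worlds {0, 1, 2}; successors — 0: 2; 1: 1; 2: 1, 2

(F1), (F3), (F4)

Frame correspondent (Sahlqvist): \forall x \forall y (Rxy \to \exists z (Rxz \wedge Rzy)) — i.e. density.
(F1): satisfies the condition.
(F2): fails — Rwx but no z with Rwz and Rzx.
(F3): satisfies the condition.
(F4): satisfies the condition.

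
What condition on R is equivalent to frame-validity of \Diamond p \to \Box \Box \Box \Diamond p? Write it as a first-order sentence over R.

This is a Sahlqvist (Geach-type) schema ◇^1□^0p → □^3◇^1p.
Minimal-valuation argument: fix x; take any y with xR^1y and any z with xR^3z. Set V(p) to the set of worlds R-reachable from y in exactly 0 steps. Then □^0p holds at y, so the antecedent holds at x; validity forces ◇^1p at z, giving a w with zR^1w and yR^0w.
First-order correspondent: \forall x \forall y \forall z ((xRy \wedge x R^3 z) \to \exists w (y = w \wedge zRw)).

\forall x \forall y \forall z ((xRy \wedge x R^3 z) \to \exists w (y = w \wedge zRw))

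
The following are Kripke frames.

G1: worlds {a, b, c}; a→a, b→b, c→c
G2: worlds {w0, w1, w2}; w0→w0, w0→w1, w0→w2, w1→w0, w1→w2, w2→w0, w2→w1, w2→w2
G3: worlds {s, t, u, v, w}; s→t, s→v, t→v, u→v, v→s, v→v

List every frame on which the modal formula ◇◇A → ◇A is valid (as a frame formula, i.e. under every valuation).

This is the axiom for transitivity; its first-order frame correspondent is ∀x ∀y ∀z (Rxy ∧ Ryz → Rxz).
G1: ✓.
G2: fails — Rw1w2 and Rw2w1 but not Rw1w1.
G3: fails — Ruv and Rvs but not Rus.

G1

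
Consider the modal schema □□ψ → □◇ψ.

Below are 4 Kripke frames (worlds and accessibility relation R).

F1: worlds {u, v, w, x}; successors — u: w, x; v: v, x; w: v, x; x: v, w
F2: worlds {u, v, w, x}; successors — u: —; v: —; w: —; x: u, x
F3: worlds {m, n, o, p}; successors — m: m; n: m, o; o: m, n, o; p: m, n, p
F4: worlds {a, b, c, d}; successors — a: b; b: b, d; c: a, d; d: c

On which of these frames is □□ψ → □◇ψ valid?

F1, F3, F4

Frame correspondent (Sahlqvist): ∀x ∀z (xRz → ∃w (xR²w ∧ zRw)) — i.e. a generalized confluence (Geach) condition.
F1: satisfies the condition.
F2: fails — xRu but no t with xR²t and uRt.
F3: satisfies the condition.
F4: satisfies the condition.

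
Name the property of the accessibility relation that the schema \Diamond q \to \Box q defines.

partial functionality

This schema is the CD axiom.
It corresponds to partial functionality: \forall x \forall y \forall z (Rxy \wedge Rxz \to y = z).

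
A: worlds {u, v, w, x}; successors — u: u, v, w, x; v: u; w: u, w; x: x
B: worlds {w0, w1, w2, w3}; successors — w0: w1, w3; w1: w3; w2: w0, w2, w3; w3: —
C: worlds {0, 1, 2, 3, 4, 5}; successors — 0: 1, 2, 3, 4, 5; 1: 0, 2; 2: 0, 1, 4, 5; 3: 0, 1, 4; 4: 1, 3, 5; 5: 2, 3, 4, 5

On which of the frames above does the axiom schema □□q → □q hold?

The schema corresponds to density: ∀x ∀y (Rxy → ∃z (Rxz ∧ Rzy)).
A: holds.
B: fails — Rw1w3 but no z with Rw1z and Rzw3.
C: holds.
Valid on: A, C.

A, C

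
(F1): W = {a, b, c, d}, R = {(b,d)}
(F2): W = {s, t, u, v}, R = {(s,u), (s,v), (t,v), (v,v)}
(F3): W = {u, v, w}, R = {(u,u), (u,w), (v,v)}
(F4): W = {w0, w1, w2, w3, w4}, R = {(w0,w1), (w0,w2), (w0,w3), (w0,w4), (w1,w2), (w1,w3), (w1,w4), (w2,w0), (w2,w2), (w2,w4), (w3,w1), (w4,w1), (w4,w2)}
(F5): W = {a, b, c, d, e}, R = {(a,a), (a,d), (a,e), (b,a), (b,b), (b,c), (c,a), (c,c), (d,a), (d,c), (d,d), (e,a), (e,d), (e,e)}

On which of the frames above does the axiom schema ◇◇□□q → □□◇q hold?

(F1), (F2), (F5)

The schema corresponds to a generalized confluence (Geach) condition: ∀x ∀y ∀z ((xR²y ∧ xR²z) → ∃w (yR²w ∧ zRw)).
(F1): satisfies the condition.
(F2): satisfies the condition.
(F3): fails — uR²u, uR²w but no t with uR²t and wRt.
(F4): fails — w0R²w3, w0R²w3 but no w with w3R²w and w3Rw.
(F5): satisfies the condition.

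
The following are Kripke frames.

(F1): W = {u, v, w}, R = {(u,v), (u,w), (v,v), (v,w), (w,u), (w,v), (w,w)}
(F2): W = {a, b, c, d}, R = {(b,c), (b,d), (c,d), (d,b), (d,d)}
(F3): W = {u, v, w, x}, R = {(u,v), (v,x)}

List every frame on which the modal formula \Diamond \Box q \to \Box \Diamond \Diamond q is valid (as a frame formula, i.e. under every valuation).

Frame correspondent (Sahlqvist): \forall x \forall y \forall z ((xRy \wedge xRz) \to \exists w (yRw \wedge z R^2 w)) — i.e. a generalized confluence (Geach) condition.
(F1): ✓.
(F2): ✓.
(F3): fails — uRv, uRv but no t with vRt and vR²t.

(F1), (F2)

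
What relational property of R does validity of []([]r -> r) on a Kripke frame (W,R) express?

Suppose □(□r→r) is valid. Take Rxy and set V(r)={w : Ryw}. Then at y, □r holds; since □(□r→r) at x, □r→r at y, so r at y, i.e. Ryy.

Shift-reflexivity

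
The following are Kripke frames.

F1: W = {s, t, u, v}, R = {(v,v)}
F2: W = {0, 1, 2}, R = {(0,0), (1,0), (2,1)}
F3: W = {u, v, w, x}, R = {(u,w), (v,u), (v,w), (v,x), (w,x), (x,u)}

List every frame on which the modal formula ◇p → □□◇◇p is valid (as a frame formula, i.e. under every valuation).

This is the axiom for a generalized confluence (Geach) condition; its first-order frame correspondent is ∀x ∀y ∀z ((xRy ∧ xR²z) → ∃w (y = w ∧ zR²w)).
F1: condition met.
F2: fails — 2R1, 2R²0 but no w with 1=w and 0R²w.
F3: fails — vRu, vR²u but no t with u=t and uR²t.
Valid on: F1.

F1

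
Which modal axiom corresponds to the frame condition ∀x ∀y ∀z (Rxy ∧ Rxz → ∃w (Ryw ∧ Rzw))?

This is convergence; the standard corresponding axiom is .2: ◇□r → □◇r.
Suppose ◇□r→□◇r is valid. Take Rxy, Rxz and set V(r)={w : Ryw}. Then □r at y so ◇□r at x, so □◇r at x, so ◇r at z, giving w with Rzw and Ryw.

◇□r → □◇r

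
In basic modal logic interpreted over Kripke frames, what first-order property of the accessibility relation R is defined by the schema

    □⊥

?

Emptiness of R

□⊥ is valid iff no world has any successor (otherwise □⊥ fails at any world with one).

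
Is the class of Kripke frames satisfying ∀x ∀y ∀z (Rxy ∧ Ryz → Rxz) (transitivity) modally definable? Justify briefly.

The condition is transitivity. A defining modal formula is □r → □□r.
Suppose □r→□□r is valid. Take Rxy, Ryz and set V(r)={w : Rxw}. Then □r at x, so □□r at x, so □r at y, so r at z, i.e. Rxz.

Definable; □r → □□r defines it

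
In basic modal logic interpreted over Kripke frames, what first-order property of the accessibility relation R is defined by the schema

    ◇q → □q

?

Partial functionality

Suppose ◇q→□q is valid. Take Rxy, Rxz and set V(q)={y}. Then ◇q at x, so □q at x, so q at z, i.e. z=y.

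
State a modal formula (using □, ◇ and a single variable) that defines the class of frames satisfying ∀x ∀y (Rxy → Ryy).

□(□s → s)

A defining formula is □(□s → s) (the T□ axiom).
Suppose □(□s→s) is valid. Take Rxy and set V(s)={w : Ryw}. Then at y, □s holds; since □(□s→s) at x, □s→s at y, so s at y, i.e. Ryy.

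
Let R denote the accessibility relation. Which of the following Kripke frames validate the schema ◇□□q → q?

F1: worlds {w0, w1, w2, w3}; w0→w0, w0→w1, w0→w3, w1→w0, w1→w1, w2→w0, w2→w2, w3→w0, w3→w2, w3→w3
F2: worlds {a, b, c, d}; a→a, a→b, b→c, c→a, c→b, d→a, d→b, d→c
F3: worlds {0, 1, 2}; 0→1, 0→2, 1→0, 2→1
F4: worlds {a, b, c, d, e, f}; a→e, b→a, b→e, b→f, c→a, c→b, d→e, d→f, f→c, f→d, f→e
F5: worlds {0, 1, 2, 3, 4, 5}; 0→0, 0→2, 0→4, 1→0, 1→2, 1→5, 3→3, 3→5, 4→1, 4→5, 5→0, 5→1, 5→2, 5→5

F1

The schema corresponds to a generalized confluence (Geach) condition: ∀x ∀y (xRy → ∃w (yR²w ∧ x = w)).
F1: condition met.
F2: fails — cRb but no w with bR²w and c=w.
F3: fails — 0R1 but no w with 1R²w and 0=w.
F4: fails — aRe but no w with eR²w and a=w.
F5: fails — 0R2 but no w with 2R²w and 0=w.
Valid on: F1.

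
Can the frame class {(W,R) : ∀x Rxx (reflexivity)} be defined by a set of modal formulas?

The condition is reflexivity. A defining modal formula is □p → p.

Yes — defined by □p → p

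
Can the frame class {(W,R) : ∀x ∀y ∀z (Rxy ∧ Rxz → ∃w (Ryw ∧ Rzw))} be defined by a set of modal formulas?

The condition is convergence. A defining modal formula is ◇□r → □◇r.
Suppose ◇□r→□◇r is valid. Take Rxy, Rxz and set V(r)={w : Ryw}. Then □r at y so ◇□r at x, so □◇r at x, so ◇r at z, giving w with Rzw and Ryw.

Yes — defined by ◇□r → □◇r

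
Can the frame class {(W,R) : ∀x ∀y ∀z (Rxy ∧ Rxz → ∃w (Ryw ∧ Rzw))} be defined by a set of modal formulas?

Yes — defined by ◇□r → □◇r

Yes: it is convergence, defined by the .2 schema ◇□r → □◇r.
Suppose ◇□r→□◇r is valid. Take Rxy, Rxz and set V(r)={w : Ryw}. Then □r at y so ◇□r at x, so □◇r at x, so ◇r at z, giving w with Rzw and Ryw.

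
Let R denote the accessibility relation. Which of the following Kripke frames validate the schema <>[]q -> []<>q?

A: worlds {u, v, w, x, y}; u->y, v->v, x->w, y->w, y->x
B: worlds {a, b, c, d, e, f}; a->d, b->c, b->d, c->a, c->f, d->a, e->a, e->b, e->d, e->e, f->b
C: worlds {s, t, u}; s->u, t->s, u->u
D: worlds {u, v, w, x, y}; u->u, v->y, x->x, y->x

C, D

Frame correspondent (Sahlqvist): forall x forall y forall z (Rxy & Rxz -> exists w (Ryw & Rzw)) — i.e. convergence.
A: fails — Rxw and Rxw but w and w have no common successor.
B: fails — Rcf and Rca but f and a have no common successor.
C: holds.
D: holds.
Valid on: C, D.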